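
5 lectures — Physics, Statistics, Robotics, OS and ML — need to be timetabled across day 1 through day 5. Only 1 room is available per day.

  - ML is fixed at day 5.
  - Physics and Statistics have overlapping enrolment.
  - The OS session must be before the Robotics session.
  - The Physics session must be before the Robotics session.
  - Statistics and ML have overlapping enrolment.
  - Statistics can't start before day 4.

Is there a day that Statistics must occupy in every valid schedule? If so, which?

day 4

Statistics's window is day 4–day 5.
ML is fixed at day 5, and Statistics can't share a day with ML.
So Statistics must be day 4.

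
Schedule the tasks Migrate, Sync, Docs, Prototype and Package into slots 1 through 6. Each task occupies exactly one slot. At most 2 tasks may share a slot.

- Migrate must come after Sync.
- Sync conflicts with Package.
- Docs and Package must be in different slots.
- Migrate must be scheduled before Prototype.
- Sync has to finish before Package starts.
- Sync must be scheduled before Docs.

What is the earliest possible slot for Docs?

Precedence pushes Docs to at least 2.
Docs at 2 is achievable: Package -> 3, Migrate -> 2, Docs -> 2, Prototype -> 3, Sync -> 1.

2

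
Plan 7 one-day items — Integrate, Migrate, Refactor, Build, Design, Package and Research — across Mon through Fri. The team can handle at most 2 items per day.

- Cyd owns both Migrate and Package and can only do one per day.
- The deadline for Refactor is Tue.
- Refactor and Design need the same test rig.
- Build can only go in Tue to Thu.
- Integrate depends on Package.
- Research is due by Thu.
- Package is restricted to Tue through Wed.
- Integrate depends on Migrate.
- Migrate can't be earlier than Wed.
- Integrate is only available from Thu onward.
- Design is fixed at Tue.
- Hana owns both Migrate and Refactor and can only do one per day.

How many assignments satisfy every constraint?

Splitting on Integrate: it can be Thu (4), Fri (19). Listing each branch's schedules as (Migrate, Refactor, Build, Design, Package, Research):
Integrate=Thu: (Wed,Mon,Wed,Tue,Tue,Mon) (Wed,Mon,Wed,Tue,Tue,Thu) (Wed,Mon,Thu,Tue,Tue,Mon) (Wed,Mon,Thu,Tue,Tue,Wed) — 4.
Integrate=Fri: (Wed,Mon,Wed,Tue,Tue,Mon) (Wed,Mon,Wed,Tue,Tue,Thu) (Wed,Mon,Thu,Tue,Tue,Mon) (Wed,Mon,Thu,Tue,Tue,Wed) (Wed,Mon,Thu,Tue,Tue,Thu) (Thu,Mon,Tue,Tue,Wed,Mon) (Thu,Mon,Tue,Tue,Wed,Wed) (Thu,Mon,Tue,Tue,Wed,Thu) (Thu,Mon,Wed,Tue,Tue,Mon) (Thu,Mon,Wed,Tue,Tue,Wed) (Thu,Mon,Wed,Tue,Tue,Thu) (Thu,Mon,Wed,Tue,Wed,Mon) (Thu,Mon,Wed,Tue,Wed,Tue) (Thu,Mon,Wed,Tue,Wed,Thu) (Thu,Mon,Thu,Tue,Tue,Mon) (Thu,Mon,Thu,Tue,Tue,Wed) (Thu,Mon,Thu,Tue,Wed,Mon) (Thu,Mon,Thu,Tue,Wed,Tue) (Thu,Mon,Thu,Tue,Wed,Wed) — 19.
Summing: 4 + 19 = 23.

23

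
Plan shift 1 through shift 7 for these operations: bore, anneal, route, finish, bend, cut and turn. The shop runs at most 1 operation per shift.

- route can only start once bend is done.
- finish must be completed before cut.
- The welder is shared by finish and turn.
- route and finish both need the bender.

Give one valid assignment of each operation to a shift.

bore -> shift 5, route -> shift 2, cut -> shift 4, anneal -> shift 6, turn -> shift 7, bend -> shift 1, finish -> shift 3

Checking: bend(shift 1) before route(shift 2); finish(shift 3) before cut(shift 4); finish(shift 3) != turn(shift 7); route(shift 2) != finish(shift 3); max 1 per shift (cap 1).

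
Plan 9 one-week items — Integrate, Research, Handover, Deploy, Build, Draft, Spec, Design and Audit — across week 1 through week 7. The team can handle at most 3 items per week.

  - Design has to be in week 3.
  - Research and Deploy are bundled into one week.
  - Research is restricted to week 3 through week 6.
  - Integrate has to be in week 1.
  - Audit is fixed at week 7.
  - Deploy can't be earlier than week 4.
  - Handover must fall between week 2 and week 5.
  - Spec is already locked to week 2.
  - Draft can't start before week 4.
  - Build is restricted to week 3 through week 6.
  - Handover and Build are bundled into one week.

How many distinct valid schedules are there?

28

Splitting on Research: it can be week 4 (8), week 5 (8), week 6 (12). Listing each branch's schedules as (Integrate, Handover, Deploy, Build, Draft, Spec, Design, Audit) by week number:
Research=week 4: (1,3,4,3,4,2,3,7) (1,3,4,3,5,2,3,7) (1,3,4,3,6,2,3,7) (1,3,4,3,7,2,3,7) (1,5,4,5,4,2,3,7) (1,5,4,5,5,2,3,7) (1,5,4,5,6,2,3,7) (1,5,4,5,7,2,3,7) — 8.
Research=week 5: (1,3,5,3,4,2,3,7) (1,3,5,3,5,2,3,7) (1,3,5,3,6,2,3,7) (1,3,5,3,7,2,3,7) (1,4,5,4,4,2,3,7) (1,4,5,4,5,2,3,7) (1,4,5,4,6,2,3,7) (1,4,5,4,7,2,3,7) — 8.
Research=week 6: (1,3,6,3,4,2,3,7) (1,3,6,3,5,2,3,7) (1,3,6,3,6,2,3,7) (1,3,6,3,7,2,3,7) (1,4,6,4,4,2,3,7) (1,4,6,4,5,2,3,7) (1,4,6,4,6,2,3,7) (1,4,6,4,7,2,3,7) (1,5,6,5,4,2,3,7) (1,5,6,5,5,2,3,7) (1,5,6,5,6,2,3,7) (1,5,6,5,7,2,3,7) — 12.
Summing: 8 + 8 + 12 = 28.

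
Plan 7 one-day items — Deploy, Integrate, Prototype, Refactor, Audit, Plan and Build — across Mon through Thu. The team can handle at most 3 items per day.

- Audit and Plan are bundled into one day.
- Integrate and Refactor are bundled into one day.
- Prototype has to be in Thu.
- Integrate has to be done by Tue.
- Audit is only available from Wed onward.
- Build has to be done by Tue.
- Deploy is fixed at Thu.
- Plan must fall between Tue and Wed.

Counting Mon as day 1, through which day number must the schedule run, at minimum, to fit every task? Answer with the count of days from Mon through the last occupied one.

4 days

With at most 3 per day and 7 tasks, at least 3 days are needed.
Deploy can't be placed before Thu — that is day 4 counting from Mon — so the schedule must run through at least 4 days.
4 works (last occupied day: Thu): for example Refactor=Mon, Plan=Wed, Integrate=Mon, Build=Mon, Audit=Wed, Deploy=Thu, Prototype=Thu.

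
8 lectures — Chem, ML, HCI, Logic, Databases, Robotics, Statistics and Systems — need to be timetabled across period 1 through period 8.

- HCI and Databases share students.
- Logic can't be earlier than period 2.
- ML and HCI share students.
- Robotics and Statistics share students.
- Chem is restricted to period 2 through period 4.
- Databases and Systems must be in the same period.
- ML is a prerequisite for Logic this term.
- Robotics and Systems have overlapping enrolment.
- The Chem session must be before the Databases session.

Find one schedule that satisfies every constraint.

Databases=period 3, Chem=period 2, Robotics=period 1, ML=period 1, Systems=period 3, Logic=period 2, Statistics=period 2, HCI=period 2

Checking: ML(period 1) before Logic(period 2); Chem(period 2) before Databases(period 3); Robotics(period 1) != Systems(period 3); HCI(period 2) != Databases(period 3); ML(period 1) != HCI(period 2); Robotics(period 1) != Statistics(period 2); Databases = Systems = period 3; Logic=period 2 in [period 2,period 8]; Chem=period 2 in [period 2,period 4].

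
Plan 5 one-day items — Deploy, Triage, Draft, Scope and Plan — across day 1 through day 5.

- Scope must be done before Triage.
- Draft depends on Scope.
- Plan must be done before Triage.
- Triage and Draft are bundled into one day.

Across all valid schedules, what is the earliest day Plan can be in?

Downstream work caps Plan at day 4.
Plan at day 1 is achievable: Triage=day 2; Deploy=day 1; Scope=day 1; Draft=day 2; Plan=day 1.

day 1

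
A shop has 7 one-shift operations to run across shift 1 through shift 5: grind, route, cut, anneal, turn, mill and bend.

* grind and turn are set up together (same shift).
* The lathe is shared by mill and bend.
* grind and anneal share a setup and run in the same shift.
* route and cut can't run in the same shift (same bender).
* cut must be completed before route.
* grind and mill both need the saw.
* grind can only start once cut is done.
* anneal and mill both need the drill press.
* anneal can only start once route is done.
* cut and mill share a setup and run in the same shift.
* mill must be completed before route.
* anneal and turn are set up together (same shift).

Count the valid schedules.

Splitting on grind: it can be shift 3 (4), shift 4 (12), shift 5 (24). Listing each branch's schedules as (route, cut, anneal, turn, mill, bend) by shift number:
grind=shift 3: (2,1,3,3,1,2) (2,1,3,3,1,3) (2,1,3,3,1,4) (2,1,3,3,1,5) — 4.
grind=shift 4: (2,1,4,4,1,2) (2,1,4,4,1,3) (2,1,4,4,1,4) (2,1,4,4,1,5) (3,1,4,4,1,2) (3,1,4,4,1,3) (3,1,4,4,1,4) (3,1,4,4,1,5) (3,2,4,4,2,1) (3,2,4,4,2,3) (3,2,4,4,2,4) (3,2,4,4,2,5) — 12.
grind=shift 5: (2,1,5,5,1,2) (2,1,5,5,1,3) (2,1,5,5,1,4) (2,1,5,5,1,5) (3,1,5,5,1,2) (3,1,5,5,1,3) (3,1,5,5,1,4) (3,1,5,5,1,5) (3,2,5,5,2,1) (3,2,5,5,2,3) (3,2,5,5,2,4) (3,2,5,5,2,5) (4,1,5,5,1,2) (4,1,5,5,1,3) (4,1,5,5,1,4) (4,1,5,5,1,5) (4,2,5,5,2,1) (4,2,5,5,2,3) (4,2,5,5,2,4) (4,2,5,5,2,5) (4,3,5,5,3,1) (4,3,5,5,3,2) (4,3,5,5,3,4) (4,3,5,5,3,5) — 24.
Summing: 4 + 12 + 24 = 40.

40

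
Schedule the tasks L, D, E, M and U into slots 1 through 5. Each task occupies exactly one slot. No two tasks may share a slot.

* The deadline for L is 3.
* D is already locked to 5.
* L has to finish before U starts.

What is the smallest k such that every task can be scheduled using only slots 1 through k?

5

The precedence chain requires at least 2 distinct slots.
With at most 1 per slot and 5 tasks, at least 5 slots are needed.
D can't be placed before 5, so the schedule must run through at least slot 5.
5 works (last occupied slot: 5): for example E=3; L=1; U=2; D=5; M=4.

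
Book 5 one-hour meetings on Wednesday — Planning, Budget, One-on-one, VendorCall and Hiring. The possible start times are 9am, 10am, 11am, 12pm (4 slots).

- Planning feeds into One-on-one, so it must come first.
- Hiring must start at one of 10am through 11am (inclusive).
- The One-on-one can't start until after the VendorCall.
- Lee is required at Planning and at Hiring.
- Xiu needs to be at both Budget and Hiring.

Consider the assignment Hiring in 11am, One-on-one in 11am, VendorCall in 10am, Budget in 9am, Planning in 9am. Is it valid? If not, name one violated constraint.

Hiring must start at one of 10am through 11am (inclusive) — holds.
The One-on-one can't start until after the VendorCall — holds.
Planning feeds into One-on-one, so it must come first — holds.
Xiu needs to be at both Budget and Hiring — holds.
Lee is required at Planning and at Hiring — holds.

Yes, all constraints hold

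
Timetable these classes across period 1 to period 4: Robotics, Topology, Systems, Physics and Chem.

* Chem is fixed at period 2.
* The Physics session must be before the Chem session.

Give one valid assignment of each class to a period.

Chem -> period 2, Systems -> period 1, Physics -> period 1, Robotics -> period 1, Topology -> period 1

Checking: Physics(period 1) before Chem(period 2); Chem=period 2 in [period 2,period 2].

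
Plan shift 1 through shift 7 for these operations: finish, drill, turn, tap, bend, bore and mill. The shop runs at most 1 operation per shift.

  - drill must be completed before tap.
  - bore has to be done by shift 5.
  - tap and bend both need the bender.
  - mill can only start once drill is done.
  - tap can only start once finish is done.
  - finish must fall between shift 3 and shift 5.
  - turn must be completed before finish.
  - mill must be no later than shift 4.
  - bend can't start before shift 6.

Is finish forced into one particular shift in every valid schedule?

No

finish can be shift 3 (e.g. drill=shift 1; tap=shift 7; mill=shift 4; bore=shift 5; turn=shift 2; finish=shift 3; bend=shift 6) or shift 4 (e.g. drill -> shift 1; turn -> shift 3; bend -> shift 6; finish -> shift 4; mill -> shift 2; bore -> shift 5; tap -> shift 7).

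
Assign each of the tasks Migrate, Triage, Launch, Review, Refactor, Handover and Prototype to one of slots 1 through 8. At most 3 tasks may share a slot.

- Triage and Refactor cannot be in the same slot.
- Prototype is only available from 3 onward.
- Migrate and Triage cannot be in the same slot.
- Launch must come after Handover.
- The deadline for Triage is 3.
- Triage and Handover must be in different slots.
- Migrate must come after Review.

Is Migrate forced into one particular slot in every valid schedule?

Migrate can be 2 (e.g. Prototype -> 3, Refactor -> 2, Launch -> 3, Handover -> 2, Review -> 1, Migrate -> 2, Triage -> 1) or 3 (e.g. Review in 1, Prototype in 3, Launch in 3, Triage in 1, Refactor in 2, Handover in 2, Migrate in 3).

No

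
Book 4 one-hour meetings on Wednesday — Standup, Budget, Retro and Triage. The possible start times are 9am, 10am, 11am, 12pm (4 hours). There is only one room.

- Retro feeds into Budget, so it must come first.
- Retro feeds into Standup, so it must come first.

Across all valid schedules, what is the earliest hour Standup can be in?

Precedence pushes Standup to at least 10am.
Standup at 10am is achievable: Standup=10am; Budget=11am; Retro=9am; Triage=12pm.

10am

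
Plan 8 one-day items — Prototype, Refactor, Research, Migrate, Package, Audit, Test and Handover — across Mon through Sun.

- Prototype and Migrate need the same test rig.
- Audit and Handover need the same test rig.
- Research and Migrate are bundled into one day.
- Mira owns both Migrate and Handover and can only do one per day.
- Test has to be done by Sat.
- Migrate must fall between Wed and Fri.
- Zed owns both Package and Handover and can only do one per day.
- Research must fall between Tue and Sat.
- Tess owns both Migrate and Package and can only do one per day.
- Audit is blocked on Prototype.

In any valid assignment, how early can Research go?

Wed

Research is available from Tue; Research must be in the same day as Migrate, which can't be before Wed, so Research is at least Wed; Research's own window allows nothing later than Sat; Research must be in the same day as Migrate, which can't be after Fri, so Research is at most Fri.
Research at Wed is achievable: Migrate=Wed; Prototype=Mon; Package=Mon; Test=Mon; Audit=Tue; Handover=Thu; Refactor=Mon; Research=Wed.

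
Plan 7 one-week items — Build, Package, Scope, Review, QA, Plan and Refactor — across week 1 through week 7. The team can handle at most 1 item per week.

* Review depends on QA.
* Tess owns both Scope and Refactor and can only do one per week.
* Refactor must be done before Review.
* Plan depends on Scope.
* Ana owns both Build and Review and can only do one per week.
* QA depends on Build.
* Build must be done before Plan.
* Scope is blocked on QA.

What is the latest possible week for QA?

Precedence pushes QA to at least week 2; downstream work caps QA at week 5.
QA at week 4 is achievable: Refactor -> week 2; Build -> week 1; Plan -> week 7; Review -> week 6; Package -> week 3; Scope -> week 5; QA -> week 4.
Nothing later works — the conflict and capacity constraints rule out every week after week 4.

week 4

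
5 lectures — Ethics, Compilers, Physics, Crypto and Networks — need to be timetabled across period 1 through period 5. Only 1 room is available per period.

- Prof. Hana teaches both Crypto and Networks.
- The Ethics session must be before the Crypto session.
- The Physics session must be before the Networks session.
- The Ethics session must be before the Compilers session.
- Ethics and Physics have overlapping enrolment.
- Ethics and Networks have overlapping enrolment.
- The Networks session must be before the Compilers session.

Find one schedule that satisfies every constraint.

Ethics -> period 1, Physics -> period 2, Compilers -> period 4, Networks -> period 3, Crypto -> period 5

Checking: Networks(period 3) before Compilers(period 4); Ethics(period 1) before Compilers(period 4); Physics(period 2) before Networks(period 3); Ethics(period 1) before Crypto(period 5); Ethics(period 1) != Physics(period 2); Crypto(period 5) != Networks(period 3); Ethics(period 1) != Networks(period 3); max 1 per period (cap 1).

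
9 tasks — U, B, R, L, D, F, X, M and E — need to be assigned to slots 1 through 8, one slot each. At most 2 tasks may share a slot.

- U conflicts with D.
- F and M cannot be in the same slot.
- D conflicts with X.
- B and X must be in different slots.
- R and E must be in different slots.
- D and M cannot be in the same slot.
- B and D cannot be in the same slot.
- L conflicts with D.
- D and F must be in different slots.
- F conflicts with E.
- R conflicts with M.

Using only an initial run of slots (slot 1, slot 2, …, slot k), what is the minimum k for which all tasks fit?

With at most 2 per slot and 9 tasks, at least 5 slots are needed.
5 works (last occupied slot: 5): for example D in 3, E in 3, R in 2, F in 4, B in 1, L in 2, X in 4, M in 5, U in 1.

5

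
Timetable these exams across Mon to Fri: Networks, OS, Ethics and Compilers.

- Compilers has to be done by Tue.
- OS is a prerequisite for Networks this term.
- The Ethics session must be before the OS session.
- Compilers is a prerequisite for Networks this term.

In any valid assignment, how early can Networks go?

Precedence pushes Networks to at least Wed.
Networks at Wed is achievable: OS -> Tue; Ethics -> Mon; Networks -> Wed; Compilers -> Mon.

Wed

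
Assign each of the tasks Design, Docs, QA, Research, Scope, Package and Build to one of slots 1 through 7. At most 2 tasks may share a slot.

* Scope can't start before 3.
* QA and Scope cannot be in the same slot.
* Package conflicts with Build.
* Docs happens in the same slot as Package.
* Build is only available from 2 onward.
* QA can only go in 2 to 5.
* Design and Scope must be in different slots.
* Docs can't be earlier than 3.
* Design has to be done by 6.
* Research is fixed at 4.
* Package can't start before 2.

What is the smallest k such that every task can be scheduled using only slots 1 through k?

4

With at most 2 per slot and 7 tasks, at least 4 slots are needed.
Research can't be placed before 4, so the schedule must run through at least slot 4.
4 works (last occupied slot: 4): for example QA -> 2; Research -> 4; Design -> 1; Scope -> 4; Package -> 3; Build -> 2; Docs -> 3.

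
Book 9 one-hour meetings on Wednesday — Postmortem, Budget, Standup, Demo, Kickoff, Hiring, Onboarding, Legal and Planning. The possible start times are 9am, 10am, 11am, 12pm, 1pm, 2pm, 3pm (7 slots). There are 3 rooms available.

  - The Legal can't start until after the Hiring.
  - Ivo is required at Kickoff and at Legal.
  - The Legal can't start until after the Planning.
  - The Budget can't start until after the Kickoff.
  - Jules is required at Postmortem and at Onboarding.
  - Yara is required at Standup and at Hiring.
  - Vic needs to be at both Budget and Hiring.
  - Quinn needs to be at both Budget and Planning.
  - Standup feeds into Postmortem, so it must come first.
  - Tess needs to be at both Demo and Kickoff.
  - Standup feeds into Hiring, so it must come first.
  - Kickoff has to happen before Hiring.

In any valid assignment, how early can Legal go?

Precedence pushes Legal to at least 11am.
Legal at 11am is achievable: Postmortem -> 10am, Standup -> 9am, Legal -> 11am, Demo -> 10am, Budget -> 11am, Kickoff -> 9am, Onboarding -> 11am, Hiring -> 10am, Planning -> 9am.

11am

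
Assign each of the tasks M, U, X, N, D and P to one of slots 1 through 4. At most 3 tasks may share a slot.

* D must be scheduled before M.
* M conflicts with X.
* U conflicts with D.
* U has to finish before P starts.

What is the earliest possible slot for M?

Precedence pushes M to at least 2.
M at 2 is achievable: U=2, P=3, N=1, X=1, M=2, D=1.

2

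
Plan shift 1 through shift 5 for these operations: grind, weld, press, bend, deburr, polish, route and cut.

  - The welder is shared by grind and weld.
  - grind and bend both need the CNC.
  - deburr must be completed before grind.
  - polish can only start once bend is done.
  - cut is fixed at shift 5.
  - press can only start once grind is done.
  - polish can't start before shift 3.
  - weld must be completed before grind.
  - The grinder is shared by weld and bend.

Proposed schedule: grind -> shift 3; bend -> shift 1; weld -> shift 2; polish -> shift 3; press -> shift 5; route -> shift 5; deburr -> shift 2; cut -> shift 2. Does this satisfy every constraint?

weld must be completed before grind — holds.
polish can't start before shift 3 — holds.
The welder is shared by grind and weld — holds.
polish can only start once bend is done — holds.
grind and bend both need the CNC — holds.
deburr must be completed before grind — holds.
press can only start once grind is done — holds.
The grinder is shared by weld and bend — holds.
cut is fixed at shift 5 — violated.

No. cut is fixed at shift 5 is not satisfied.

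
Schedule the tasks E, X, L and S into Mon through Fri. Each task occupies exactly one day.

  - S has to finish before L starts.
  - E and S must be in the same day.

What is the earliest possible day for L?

Tue

Precedence pushes L to at least Tue.
L at Tue is achievable: E in Mon; S in Mon; L in Tue; X in Mon.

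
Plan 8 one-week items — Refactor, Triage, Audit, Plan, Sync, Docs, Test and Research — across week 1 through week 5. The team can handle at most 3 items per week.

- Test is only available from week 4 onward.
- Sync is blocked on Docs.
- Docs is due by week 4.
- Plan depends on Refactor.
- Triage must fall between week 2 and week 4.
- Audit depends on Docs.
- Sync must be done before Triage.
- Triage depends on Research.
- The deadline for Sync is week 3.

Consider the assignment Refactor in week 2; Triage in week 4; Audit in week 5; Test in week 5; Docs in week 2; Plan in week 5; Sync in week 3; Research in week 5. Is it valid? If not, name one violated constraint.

No — it violates: The team can handle at most 3 items per week

Audit depends on Docs — holds.
Sync is blocked on Docs — holds.
The deadline for Sync is week 3 — holds.
Plan depends on Refactor — holds.
The team can handle at most 3 items per week — violated.
Triage depends on Research — violated.
Triage must fall between week 2 and week 4 — holds.
Sync must be done before Triage — holds.
Docs is due by week 4 — holds.
Test is only available from week 4 onward — holds.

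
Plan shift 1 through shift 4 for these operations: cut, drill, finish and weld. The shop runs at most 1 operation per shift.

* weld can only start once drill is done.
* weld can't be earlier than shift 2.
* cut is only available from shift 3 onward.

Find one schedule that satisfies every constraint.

finish -> shift 4; drill -> shift 1; weld -> shift 2; cut -> shift 3

Checking: drill(shift 1) before weld(shift 2); cut=shift 3 in [shift 3,shift 4]; weld=shift 2 in [shift 2,shift 4]; max 1 per shift (cap 1).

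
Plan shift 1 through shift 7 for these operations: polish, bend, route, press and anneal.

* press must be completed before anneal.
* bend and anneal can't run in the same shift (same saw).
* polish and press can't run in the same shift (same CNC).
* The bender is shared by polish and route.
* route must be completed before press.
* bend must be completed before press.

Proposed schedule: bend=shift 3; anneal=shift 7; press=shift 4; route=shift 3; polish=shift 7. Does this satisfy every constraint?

press must be completed before anneal — holds.
route must be completed before press — holds.
bend and anneal can't run in the same shift (same saw) — holds.
The bender is shared by polish and route — holds.
bend must be completed before press — holds.
polish and press can't run in the same shift (same CNC) — holds.

Yes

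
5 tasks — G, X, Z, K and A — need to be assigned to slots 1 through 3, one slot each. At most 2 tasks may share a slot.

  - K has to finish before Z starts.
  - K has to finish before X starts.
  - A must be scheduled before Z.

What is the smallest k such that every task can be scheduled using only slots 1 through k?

The precedence chain requires at least 2 distinct slots.
With at most 2 per slot and 5 tasks, at least 3 slots are needed.
3 works (last occupied slot: 3): for example Z -> 2; K -> 1; G -> 3; A -> 1; X -> 2.

3 slots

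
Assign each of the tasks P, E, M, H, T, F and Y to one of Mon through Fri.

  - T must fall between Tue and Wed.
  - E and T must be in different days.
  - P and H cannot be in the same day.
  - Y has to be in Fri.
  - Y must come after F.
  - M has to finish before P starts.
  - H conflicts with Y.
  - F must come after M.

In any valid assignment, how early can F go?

Precedence pushes F to at least Tue; downstream work caps F at Thu.
F at Tue is achievable: Y in Fri, T in Tue, M in Mon, E in Mon, F in Tue, H in Mon, P in Tue.

Tue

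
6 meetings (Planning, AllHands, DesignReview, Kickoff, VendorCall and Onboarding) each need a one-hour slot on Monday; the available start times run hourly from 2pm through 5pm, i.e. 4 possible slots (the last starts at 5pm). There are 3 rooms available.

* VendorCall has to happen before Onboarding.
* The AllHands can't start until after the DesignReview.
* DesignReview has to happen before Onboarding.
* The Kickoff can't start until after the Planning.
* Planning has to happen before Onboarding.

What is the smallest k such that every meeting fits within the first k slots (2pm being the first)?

The precedence chain requires at least 2 distinct slots.
With at most 3 per slot and 6 meetings, at least 2 slots are needed.
2 works (last occupied slot: 3pm): for example DesignReview -> 2pm; AllHands -> 3pm; VendorCall -> 2pm; Onboarding -> 3pm; Kickoff -> 3pm; Planning -> 2pm.

2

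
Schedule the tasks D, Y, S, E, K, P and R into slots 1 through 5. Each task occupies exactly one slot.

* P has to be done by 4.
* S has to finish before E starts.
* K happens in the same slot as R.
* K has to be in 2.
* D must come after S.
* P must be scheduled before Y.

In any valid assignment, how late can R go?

R must be in the same slot as K, which can't be before 2, so R is at least 2; R must be in the same slot as K, which can't be after 2, so R is at most 2.
R at 2 is achievable: E=2, K=2, R=2, P=1, D=2, Y=2, S=1.

2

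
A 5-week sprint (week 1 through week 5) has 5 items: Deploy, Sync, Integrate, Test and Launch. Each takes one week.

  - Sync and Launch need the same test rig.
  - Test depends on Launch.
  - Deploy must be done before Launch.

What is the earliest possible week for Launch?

Precedence pushes Launch to at least week 2; downstream work caps Launch at week 4.
Launch at week 2 is achievable: Integrate -> week 1; Launch -> week 2; Deploy -> week 1; Test -> week 3; Sync -> week 1.

week 2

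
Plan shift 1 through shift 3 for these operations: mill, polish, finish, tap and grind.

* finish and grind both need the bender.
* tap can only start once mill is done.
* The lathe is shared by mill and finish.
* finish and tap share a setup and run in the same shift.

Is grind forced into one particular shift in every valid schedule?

No

grind can be shift 1 (e.g. grind -> shift 1; tap -> shift 2; polish -> shift 1; mill -> shift 1; finish -> shift 2) or shift 2 (e.g. polish -> shift 1, grind -> shift 2, tap -> shift 3, mill -> shift 1, finish -> shift 3).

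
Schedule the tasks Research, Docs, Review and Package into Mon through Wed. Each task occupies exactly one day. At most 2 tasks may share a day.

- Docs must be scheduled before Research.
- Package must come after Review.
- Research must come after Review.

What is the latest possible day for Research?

Wed

Precedence pushes Research to at least Tue.
Research at Wed is achievable: Research=Wed, Review=Mon, Package=Tue, Docs=Mon.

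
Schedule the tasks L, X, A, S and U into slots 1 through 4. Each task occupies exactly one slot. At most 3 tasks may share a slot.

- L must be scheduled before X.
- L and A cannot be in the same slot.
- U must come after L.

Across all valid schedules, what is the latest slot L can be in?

3

Downstream work caps L at 3.
L at 3 is achievable: U=4, A=1, S=1, L=3, X=4.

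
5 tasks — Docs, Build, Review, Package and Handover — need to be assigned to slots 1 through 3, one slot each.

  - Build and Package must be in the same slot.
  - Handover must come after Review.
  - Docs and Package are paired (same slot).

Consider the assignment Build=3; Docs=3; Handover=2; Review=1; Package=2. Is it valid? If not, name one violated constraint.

Docs and Package are paired (same slot) — violated.
Build and Package must be in the same slot — violated.
Handover must come after Review — holds.

No — it violates: Docs and Package are paired (same slot)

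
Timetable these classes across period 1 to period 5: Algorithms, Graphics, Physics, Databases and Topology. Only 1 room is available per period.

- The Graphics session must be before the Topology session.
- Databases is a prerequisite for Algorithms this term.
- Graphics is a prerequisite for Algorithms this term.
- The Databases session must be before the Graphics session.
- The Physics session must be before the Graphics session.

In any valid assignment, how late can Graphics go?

period 3

Precedence pushes Graphics to at least period 2; downstream work caps Graphics at period 4.
Graphics at period 3 is achievable: Physics=period 2, Graphics=period 3, Topology=period 5, Databases=period 1, Algorithms=period 4.
Nothing later works — the capacity limit rule out every period after period 3.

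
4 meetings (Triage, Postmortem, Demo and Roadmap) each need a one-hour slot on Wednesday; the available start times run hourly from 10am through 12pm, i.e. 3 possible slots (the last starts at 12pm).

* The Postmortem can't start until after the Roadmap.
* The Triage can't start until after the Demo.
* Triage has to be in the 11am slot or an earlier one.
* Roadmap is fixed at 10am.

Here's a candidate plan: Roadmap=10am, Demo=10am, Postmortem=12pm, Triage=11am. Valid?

Roadmap is fixed at 10am — holds.
The Triage can't start until after the Demo — holds.
The Postmortem can't start until after the Roadmap — holds.
Triage has to be in the 11am slot or an earlier one — holds.

Yes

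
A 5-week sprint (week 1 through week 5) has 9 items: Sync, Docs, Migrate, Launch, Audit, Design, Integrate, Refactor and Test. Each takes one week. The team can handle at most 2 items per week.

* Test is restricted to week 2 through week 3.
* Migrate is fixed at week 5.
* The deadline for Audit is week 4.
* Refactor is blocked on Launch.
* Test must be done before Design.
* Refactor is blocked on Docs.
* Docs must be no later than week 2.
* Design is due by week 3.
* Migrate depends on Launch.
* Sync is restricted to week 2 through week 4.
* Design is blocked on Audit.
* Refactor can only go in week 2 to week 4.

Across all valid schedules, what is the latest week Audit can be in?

week 2

Audit's own window allows nothing later than week 4; downstream work caps Audit at week 2.
Audit at week 2 is achievable: Integrate in week 4, Refactor in week 3, Migrate in week 5, Design in week 3, Sync in week 4, Docs in week 1, Launch in week 1, Audit in week 2, Test in week 2.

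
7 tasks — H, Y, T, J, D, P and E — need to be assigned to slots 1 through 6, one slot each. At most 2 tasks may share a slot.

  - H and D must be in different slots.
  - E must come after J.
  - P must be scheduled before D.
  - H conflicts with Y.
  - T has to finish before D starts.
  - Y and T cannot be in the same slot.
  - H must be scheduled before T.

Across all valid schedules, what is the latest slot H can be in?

4

Downstream work caps H at 4.
H at 4 is achievable: D in 6; H in 4; E in 2; J in 1; T in 5; P in 1; Y in 2.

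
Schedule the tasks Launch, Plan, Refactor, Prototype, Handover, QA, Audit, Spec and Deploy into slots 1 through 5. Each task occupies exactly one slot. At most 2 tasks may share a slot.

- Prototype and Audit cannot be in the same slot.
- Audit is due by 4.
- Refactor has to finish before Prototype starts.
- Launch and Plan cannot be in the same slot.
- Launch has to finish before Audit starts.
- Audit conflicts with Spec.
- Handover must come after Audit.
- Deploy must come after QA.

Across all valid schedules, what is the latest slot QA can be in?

4

Downstream work caps QA at 4.
QA at 4 is achievable: Audit=2; QA=4; Plan=2; Spec=4; Launch=1; Prototype=3; Deploy=5; Handover=3; Refactor=1.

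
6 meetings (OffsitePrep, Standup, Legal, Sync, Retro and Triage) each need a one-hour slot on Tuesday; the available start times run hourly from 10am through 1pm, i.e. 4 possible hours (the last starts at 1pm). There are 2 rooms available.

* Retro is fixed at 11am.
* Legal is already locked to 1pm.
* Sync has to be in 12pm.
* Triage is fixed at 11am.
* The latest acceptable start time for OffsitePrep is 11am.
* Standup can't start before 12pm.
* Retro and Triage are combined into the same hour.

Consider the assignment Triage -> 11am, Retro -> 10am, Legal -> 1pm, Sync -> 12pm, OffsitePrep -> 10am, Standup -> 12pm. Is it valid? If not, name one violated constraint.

Retro is fixed at 11am — violated.
The latest acceptable start time for OffsitePrep is 11am — holds.
Sync has to be in 12pm — holds.
Standup can't start before 12pm — holds.
Retro and Triage are combined into the same hour — violated.
Legal is already locked to 1pm — holds.
Triage is fixed at 11am — holds.
There are 2 rooms available — holds.

No. Retro is fixed at 11am is not satisfied.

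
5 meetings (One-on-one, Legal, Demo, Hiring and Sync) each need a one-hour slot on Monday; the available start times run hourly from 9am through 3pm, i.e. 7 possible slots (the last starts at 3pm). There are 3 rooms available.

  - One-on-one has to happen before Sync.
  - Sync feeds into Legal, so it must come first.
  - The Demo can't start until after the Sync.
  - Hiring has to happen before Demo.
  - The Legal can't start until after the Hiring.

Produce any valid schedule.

Sync in 10am, Hiring in 9am, Demo in 11am, Legal in 11am, One-on-one in 9am

Checking: Hiring(9am) before Demo(11am); Sync(10am) before Demo(11am); One-on-one(9am) before Sync(10am); Sync(10am) before Legal(11am); Hiring(9am) before Legal(11am); max 2 per slot (cap 3).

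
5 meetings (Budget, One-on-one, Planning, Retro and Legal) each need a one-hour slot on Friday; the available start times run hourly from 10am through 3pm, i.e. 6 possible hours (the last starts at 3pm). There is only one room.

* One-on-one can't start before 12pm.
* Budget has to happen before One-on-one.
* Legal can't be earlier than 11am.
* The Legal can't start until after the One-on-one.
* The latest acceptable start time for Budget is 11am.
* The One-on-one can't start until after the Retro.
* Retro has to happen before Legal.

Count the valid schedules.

Splitting on Budget: it can be 10am (20), 11am (20). Listing each branch's schedules as (One-on-one, Planning, Retro, Legal):
Budget=10am: (12pm,1pm,11am,2pm) (12pm,1pm,11am,3pm) (12pm,2pm,11am,1pm) (12pm,2pm,11am,3pm) (12pm,3pm,11am,1pm) (12pm,3pm,11am,2pm) (1pm,11am,12pm,2pm) (1pm,11am,12pm,3pm) (1pm,12pm,11am,2pm) (1pm,12pm,11am,3pm) (1pm,2pm,11am,3pm) (1pm,2pm,12pm,3pm) (1pm,3pm,11am,2pm) (1pm,3pm,12pm,2pm) (2pm,11am,12pm,3pm) (2pm,11am,1pm,3pm) (2pm,12pm,11am,3pm) (2pm,12pm,1pm,3pm) (2pm,1pm,11am,3pm) (2pm,1pm,12pm,3pm) — 20.
Budget=11am: (12pm,1pm,10am,2pm) (12pm,1pm,10am,3pm) (12pm,2pm,10am,1pm) (12pm,2pm,10am,3pm) (12pm,3pm,10am,1pm) (12pm,3pm,10am,2pm) (1pm,10am,12pm,2pm) (1pm,10am,12pm,3pm) (1pm,12pm,10am,2pm) (1pm,12pm,10am,3pm) (1pm,2pm,10am,3pm) (1pm,2pm,12pm,3pm) (1pm,3pm,10am,2pm) (1pm,3pm,12pm,2pm) (2pm,10am,12pm,3pm) (2pm,10am,1pm,3pm) (2pm,12pm,10am,3pm) (2pm,12pm,1pm,3pm) (2pm,1pm,10am,3pm) (2pm,1pm,12pm,3pm) — 20.
Summing: 20 + 20 = 40.

40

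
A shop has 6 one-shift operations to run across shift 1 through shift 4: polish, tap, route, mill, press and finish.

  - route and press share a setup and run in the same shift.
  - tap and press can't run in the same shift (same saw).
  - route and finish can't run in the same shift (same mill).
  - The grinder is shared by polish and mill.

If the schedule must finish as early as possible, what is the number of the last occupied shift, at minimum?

shift 2

Could 1 shift be enough, i.e. nothing placed later than shift 1? No: mill can't share with polish (shift 1) → nothing is left.
So 1 shift is not enough.
2 works (last occupied shift: shift 2): for example press in shift 2, polish in shift 1, route in shift 2, mill in shift 2, finish in shift 1, tap in shift 1.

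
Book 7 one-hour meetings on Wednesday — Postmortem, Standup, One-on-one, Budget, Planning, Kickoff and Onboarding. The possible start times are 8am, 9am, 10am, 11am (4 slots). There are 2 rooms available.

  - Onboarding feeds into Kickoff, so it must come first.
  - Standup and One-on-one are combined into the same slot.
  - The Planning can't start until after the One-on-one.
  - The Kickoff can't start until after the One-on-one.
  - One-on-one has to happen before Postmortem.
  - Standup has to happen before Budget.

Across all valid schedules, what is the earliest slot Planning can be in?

Precedence pushes Planning to at least 9am.
Planning at 9am is achievable: Planning=9am, Budget=11am, One-on-one=8am, Postmortem=10am, Standup=8am, Onboarding=9am, Kickoff=10am.

9am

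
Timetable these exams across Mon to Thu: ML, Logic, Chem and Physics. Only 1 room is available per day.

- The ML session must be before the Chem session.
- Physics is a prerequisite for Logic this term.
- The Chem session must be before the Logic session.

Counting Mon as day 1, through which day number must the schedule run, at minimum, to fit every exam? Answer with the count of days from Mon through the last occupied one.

4

The precedence chain requires at least 3 distinct days.
With at most 1 per day and 4 exams, at least 4 days are needed.
4 works (last occupied day: Thu): for example Logic -> Thu; ML -> Mon; Chem -> Tue; Physics -> Wed.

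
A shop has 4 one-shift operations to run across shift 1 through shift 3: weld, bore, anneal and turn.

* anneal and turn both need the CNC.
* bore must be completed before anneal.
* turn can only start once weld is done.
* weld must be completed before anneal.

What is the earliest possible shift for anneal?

shift 2

Precedence pushes anneal to at least shift 2.
anneal at shift 2 is achievable: bore -> shift 1; anneal -> shift 2; weld -> shift 1; turn -> shift 3.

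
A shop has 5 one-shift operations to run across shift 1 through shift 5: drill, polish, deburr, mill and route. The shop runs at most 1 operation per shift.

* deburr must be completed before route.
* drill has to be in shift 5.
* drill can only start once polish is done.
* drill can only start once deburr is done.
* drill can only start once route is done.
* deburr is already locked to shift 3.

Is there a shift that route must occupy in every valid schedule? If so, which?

shift 4

deburr is fixed at shift 3 and must come before route, so route is at least shift 4.
drill is fixed at shift 5 and must come after route, so route is at most shift 4.
So route must be shift 4.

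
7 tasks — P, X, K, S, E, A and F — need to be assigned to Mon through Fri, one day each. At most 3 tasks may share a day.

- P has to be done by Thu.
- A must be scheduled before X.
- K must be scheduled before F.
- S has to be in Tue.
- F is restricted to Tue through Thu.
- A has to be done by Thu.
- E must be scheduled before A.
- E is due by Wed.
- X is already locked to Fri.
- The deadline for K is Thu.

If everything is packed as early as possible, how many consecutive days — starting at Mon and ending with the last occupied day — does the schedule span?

5

The precedence chain requires at least 3 distinct days.
With at most 3 per day and 7 tasks, at least 3 days are needed.
X can't be placed before Fri — that is day 5 counting from Mon — so the schedule must run through at least 5 days.
5 works (last occupied day: Fri): for example A in Tue, E in Mon, X in Fri, P in Mon, K in Mon, F in Tue, S in Tue.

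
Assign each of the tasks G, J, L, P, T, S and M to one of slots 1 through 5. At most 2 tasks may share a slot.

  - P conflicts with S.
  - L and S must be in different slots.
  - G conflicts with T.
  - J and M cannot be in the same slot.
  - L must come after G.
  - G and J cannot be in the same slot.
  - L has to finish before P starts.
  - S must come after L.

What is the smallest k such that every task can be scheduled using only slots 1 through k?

4

The precedence chain requires at least 3 distinct slots.
With at most 2 per slot and 7 tasks, at least 4 slots are needed.
4 works (last occupied slot: 4): for example G -> 1; P -> 3; S -> 4; L -> 2; M -> 1; J -> 2; T -> 3.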